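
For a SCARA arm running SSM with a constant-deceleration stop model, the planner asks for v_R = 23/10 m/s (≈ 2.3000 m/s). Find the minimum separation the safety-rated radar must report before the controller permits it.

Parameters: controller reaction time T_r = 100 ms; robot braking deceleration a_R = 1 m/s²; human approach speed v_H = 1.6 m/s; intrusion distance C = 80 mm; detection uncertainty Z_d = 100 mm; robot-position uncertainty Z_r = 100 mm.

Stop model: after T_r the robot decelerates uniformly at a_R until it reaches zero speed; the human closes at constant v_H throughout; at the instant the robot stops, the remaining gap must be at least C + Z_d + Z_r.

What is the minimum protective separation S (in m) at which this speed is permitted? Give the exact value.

S_min = 1399/200 m = 6.9950 m

stop time T_s = (23/10)/1 = 2.3000 s
robot in T_r: 2.3000·0.1000 = 0.2300 m
robot covers 2.3000·2.3000 − ½·1.0000·2.3000² = 2.6450 m while stopping
person approaches 1.6000·(0.1000+2.3000) = 3.8400 m
C+Z_d+Z_r = 0.0800+0.1000+0.1000 = 0.2800 m
S_min ≈ 0.2300+2.6450+3.8400+0.2800  ⇒  S_min = 1399/200 m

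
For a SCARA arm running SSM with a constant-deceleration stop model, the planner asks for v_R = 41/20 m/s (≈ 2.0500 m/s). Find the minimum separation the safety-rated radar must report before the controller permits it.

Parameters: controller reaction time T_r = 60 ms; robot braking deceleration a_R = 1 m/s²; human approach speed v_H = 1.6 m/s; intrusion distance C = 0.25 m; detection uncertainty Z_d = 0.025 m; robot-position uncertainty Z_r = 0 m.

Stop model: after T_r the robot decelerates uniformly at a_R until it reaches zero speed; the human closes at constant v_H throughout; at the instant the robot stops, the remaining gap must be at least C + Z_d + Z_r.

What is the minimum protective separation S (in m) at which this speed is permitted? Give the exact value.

S_min = 23501/4000 m = 5.8753 m

braking lasts T_s = (41/20)/1 = 2.0500 s
robot in T_r: 2.0500·0.0600 = 0.1230 m
robot covers 2.0500·2.0500 − ½·1.0000·2.0500² = 2.1012 m while stopping
human over T_r+T_s: 1.6000·(0.0600+2.0500) = 3.3760 m
margins: 0.2500+0.0250+0.0000 = 0.2750 m
S_min ≈ 0.1230+2.1012+3.3760+0.2750  ⇒  S_min = 23501/4000 m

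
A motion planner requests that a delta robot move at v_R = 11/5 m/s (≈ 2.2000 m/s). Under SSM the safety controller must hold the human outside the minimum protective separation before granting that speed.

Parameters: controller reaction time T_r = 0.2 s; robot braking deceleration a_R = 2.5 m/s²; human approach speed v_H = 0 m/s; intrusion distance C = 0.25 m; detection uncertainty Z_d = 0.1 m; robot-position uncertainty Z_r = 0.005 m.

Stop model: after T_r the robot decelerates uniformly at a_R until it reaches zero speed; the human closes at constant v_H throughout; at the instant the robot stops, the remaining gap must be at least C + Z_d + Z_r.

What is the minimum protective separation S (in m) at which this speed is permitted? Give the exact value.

S_min = 1763/1000 m = 1.7630 m

braking lasts T_s = (11/5)/(5/2) = 0.8800 s
robot covers v_R·T_r = 2.2000·0.2000 = 0.4400 m before braking
braking distance = 2.2000²/(2·2.5000) = 0.9680 m
human closes 0.0000·1.0800 = 0.0000 m
margins: 0.2500+0.1000+0.0050 = 0.3550 m
S_min ≈ 0.4400+0.9680+0.0000+0.3550  ⇒  S_min = 1763/1000 m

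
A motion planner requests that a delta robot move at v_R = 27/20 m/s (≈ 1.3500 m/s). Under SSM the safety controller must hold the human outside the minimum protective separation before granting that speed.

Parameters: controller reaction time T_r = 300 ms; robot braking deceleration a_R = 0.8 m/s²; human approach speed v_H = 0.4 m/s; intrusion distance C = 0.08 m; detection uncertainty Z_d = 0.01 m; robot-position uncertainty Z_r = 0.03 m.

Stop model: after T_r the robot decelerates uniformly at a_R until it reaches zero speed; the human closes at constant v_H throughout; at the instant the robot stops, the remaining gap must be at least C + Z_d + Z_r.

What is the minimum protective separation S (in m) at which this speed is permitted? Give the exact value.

T_s = v_R/a_R = (27/20)/(4/5) = 1.6875 s
reaction-phase robot travel = 1.3500·0.3000 = 0.4050 m
robot under decel: 1.3500²/(2·0.8000) = 1.1391 m
human closes 0.4000·1.9875 = 0.7950 m
residual clearance needed = 0.0800+0.0100+0.0300 = 0.1200 m
S_min ≈ 0.4050+1.1391+0.7950+0.1200  ⇒  S_min = 7869/3200 m

S_min = 7869/3200 m = 2.4591 m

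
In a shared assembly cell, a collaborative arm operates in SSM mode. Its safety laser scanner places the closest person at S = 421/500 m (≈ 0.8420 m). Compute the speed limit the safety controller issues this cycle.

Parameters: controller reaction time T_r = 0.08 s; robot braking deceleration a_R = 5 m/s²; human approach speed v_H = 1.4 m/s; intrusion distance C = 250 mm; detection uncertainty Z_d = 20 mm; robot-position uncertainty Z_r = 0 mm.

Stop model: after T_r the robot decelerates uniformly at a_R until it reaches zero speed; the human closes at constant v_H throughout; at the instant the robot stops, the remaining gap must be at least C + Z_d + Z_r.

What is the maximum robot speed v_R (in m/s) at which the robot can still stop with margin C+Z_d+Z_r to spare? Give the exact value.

v_R_max = 1 m/s = 1.0000 m/s

quadratic (1/10)·v² + (9/25)·v + (-23/50) = 0
  disc = (9/25)² − 4·(1/10)·(-23/50) = 196/625 ; √disc = 14/25
  v_R = (−(9/25) + 14/25) / (2·(1/10)) = 1 m/s
check:
T_s = v_R/a_R = 1/5 = 0.2000 s
reaction-phase robot travel = 1.0000·0.0800 = 0.0800 m
robot under decel: 1.0000²/(2·5.0000) = 0.1000 m
person approaches 1.4000·(0.0800+0.2000) = 0.3920 m
C+Z_d+Z_r = 0.2500+0.0200+0.0000 = 0.2700 m
sum ≈ 0.0800+0.1000+0.3920+0.2700 ≈ 0.8420 m = S ✓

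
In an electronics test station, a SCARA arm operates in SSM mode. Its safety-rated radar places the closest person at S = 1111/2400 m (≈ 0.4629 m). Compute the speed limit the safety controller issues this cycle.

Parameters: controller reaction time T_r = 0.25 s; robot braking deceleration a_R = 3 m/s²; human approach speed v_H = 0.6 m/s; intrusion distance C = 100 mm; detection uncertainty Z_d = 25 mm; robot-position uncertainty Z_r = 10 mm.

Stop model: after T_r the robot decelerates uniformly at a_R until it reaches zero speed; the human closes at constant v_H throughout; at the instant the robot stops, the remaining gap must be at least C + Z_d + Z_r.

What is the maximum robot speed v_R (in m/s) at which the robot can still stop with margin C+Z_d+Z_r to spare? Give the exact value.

v_R_max = 7/20 m/s = 0.3500 m/s

quadratic (1/6)·v² + (9/20)·v + (-427/2400) = 0
  disc = (9/20)² − 4·(1/6)·(-427/2400) = 289/900 ; √disc = 17/30
  v_R = (−(9/20) + 17/30) / (2·(1/6)) = 7/20 m/s
check:
T_s = v_R/a_R = (7/20)/3 = 0.1167 s
robot in T_r: 0.3500·0.2500 = 0.0875 m
robot covers 0.3500·0.1167 − ½·3.0000·0.1167² = 0.0204 m while stopping
human closes 0.6000·0.3667 = 0.2200 m
margins: 0.1000+0.0250+0.0100 = 0.1350 m
sum ≈ 0.0875+0.0204+0.2200+0.1350 ≈ 0.4629 m = S ✓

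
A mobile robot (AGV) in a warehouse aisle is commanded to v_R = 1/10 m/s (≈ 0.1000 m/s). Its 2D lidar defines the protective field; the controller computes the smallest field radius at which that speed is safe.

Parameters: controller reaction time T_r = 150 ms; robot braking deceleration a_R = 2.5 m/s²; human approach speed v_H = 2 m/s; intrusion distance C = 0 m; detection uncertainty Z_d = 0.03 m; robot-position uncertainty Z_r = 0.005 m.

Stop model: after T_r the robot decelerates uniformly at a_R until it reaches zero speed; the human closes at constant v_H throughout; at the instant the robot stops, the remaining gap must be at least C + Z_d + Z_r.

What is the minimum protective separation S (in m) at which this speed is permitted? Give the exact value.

T_s = v_R/a_R = (1/10)/(5/2) = 0.0400 s
robot covers v_R·T_r = 0.1000·0.1500 = 0.0150 m before braking
braking distance = 0.1000²/(2·2.5000) = 0.0020 m
human closes 2.0000·0.1900 = 0.3800 m
residual clearance needed = 0.0000+0.0300+0.0050 = 0.0350 m
S_min ≈ 0.0150+0.0020+0.3800+0.0350  ⇒  S_min = 54/125 m

S_min = 54/125 m = 0.4320 m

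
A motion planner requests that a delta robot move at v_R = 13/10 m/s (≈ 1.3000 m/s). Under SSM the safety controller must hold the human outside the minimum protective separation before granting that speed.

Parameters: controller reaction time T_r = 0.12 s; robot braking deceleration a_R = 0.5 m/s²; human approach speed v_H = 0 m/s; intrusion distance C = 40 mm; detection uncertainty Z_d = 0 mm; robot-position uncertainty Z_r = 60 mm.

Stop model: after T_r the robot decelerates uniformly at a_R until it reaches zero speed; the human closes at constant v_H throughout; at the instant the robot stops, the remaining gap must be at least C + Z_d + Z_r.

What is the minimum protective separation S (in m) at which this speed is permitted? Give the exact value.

S_min = 973/500 m = 1.9460 m

stop time T_s = (13/10)/(1/2) = 2.6000 s
robot covers v_R·T_r = 1.3000·0.1200 = 0.1560 m before braking
braking distance = 1.3000²/(2·0.5000) = 1.6900 m
human over T_r+T_s: 0.0000·(0.1200+2.6000) = 0.0000 m
residual clearance needed = 0.0400+0.0000+0.0600 = 0.1000 m
S_min ≈ 0.1560+1.6900+0.0000+0.1000  ⇒  S_min = 973/500 m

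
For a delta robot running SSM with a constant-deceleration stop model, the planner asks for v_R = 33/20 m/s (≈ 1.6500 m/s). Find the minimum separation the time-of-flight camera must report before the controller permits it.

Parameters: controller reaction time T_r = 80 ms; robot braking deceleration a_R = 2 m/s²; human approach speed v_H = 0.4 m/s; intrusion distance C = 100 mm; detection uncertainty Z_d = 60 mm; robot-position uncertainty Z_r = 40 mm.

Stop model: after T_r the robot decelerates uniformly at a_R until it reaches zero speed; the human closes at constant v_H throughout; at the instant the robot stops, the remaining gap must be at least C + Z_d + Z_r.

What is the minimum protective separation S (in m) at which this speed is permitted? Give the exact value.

S_min = 10997/8000 m = 1.3746 m

braking lasts T_s = (33/20)/2 = 0.8250 s
robot in T_r: 1.6500·0.0800 = 0.1320 m
robot under decel: 1.6500²/(2·2.0000) = 0.6806 m
human closes 0.4000·0.9050 = 0.3620 m
C+Z_d+Z_r = 0.1000+0.0600+0.0400 = 0.2000 m
S_min ≈ 0.1320+0.6806+0.3620+0.2000  ⇒  S_min = 10997/8000 m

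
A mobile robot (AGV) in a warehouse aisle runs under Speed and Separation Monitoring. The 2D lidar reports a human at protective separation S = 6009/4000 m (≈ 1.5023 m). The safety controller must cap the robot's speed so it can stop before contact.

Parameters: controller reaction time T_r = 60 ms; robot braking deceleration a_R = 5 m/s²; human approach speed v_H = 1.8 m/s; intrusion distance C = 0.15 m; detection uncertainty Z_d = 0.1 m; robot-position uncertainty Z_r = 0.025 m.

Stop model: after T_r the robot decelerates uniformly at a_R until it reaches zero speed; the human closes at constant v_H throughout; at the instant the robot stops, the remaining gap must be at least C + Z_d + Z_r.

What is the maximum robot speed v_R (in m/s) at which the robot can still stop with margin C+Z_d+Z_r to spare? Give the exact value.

at the boundary: (1/10)·v² + (21/50)·v + (-4477/4000) = 0
  disc = (21/50)² − 4·(1/10)·(-4477/4000) = 6241/10000 ; √disc = 79/100
  v_R = (−(21/50) + 79/100) / (2·(1/10)) = 37/20 m/s
check:
stop time T_s = (37/20)/5 = 0.3700 s
robot in T_r: 1.8500·0.0600 = 0.1110 m
robot under decel: 1.8500²/(2·5.0000) = 0.3422 m
person approaches 1.8000·(0.0600+0.3700) = 0.7740 m
residual clearance needed = 0.1500+0.1000+0.0250 = 0.2750 m
sum ≈ 0.1110+0.3422+0.7740+0.2750 ≈ 1.5023 m = S ✓

v_R_max = 37/20 m/s = 1.8500 m/s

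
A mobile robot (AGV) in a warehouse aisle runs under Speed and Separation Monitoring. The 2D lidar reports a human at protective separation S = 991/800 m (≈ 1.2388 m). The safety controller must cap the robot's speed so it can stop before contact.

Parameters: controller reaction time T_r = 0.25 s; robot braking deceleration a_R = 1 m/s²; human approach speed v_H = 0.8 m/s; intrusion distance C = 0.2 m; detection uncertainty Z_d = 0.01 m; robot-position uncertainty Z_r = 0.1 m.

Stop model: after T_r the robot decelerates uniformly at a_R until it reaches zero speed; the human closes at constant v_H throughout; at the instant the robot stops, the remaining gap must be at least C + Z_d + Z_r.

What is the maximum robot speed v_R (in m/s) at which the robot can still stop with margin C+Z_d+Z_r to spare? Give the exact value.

v_R_max = 11/20 m/s = 0.5500 m/s

at the boundary: (1/2)·v² + (21/20)·v + (-583/800) = 0
  disc = (21/20)² − 4·(1/2)·(-583/800) = 64/25 ; √disc = 8/5
  v_R = (−(21/20) + 8/5) / (2·(1/2)) = 11/20 m/s
check:
stop time T_s = (11/20)/1 = 0.5500 s
reaction-phase robot travel = 0.5500·0.2500 = 0.1375 m
robot under decel: 0.5500²/(2·1.0000) = 0.1512 m
human closes 0.8000·0.8000 = 0.6400 m
margins: 0.2000+0.0100+0.1000 = 0.3100 m
sum ≈ 0.1375+0.1512+0.6400+0.3100 ≈ 1.2388 m = S ✓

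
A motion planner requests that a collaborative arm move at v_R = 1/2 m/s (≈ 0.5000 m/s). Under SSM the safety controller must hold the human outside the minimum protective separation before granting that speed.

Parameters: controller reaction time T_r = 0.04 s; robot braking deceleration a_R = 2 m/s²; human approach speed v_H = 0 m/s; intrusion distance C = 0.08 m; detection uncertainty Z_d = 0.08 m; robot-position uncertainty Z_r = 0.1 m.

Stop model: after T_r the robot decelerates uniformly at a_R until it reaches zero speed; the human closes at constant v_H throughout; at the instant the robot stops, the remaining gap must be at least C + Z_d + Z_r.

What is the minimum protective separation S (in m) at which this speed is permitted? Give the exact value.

S_min = 137/400 m = 0.3425 m

stop time T_s = (1/2)/2 = 0.2500 s
robot in T_r: 0.5000·0.0400 = 0.0200 m
braking distance = 0.5000²/(2·2.0000) = 0.0625 m
person approaches 0.0000·(0.0400+0.2500) = 0.0000 m
margins: 0.0800+0.0800+0.1000 = 0.2600 m
S_min ≈ 0.0200+0.0625+0.0000+0.2600  ⇒  S_min = 137/400 m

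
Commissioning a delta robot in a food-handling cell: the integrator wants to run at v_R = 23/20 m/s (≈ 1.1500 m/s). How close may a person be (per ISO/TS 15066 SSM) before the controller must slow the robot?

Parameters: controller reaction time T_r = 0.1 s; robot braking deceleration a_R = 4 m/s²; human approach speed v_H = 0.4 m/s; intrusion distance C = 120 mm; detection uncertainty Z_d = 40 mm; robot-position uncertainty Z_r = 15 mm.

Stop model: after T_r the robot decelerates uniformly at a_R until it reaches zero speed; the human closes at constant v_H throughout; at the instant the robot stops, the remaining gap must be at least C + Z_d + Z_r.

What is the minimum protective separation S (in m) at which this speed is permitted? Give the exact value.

S_min = 1953/3200 m = 0.6103 m

braking lasts T_s = (23/20)/4 = 0.2875 s
reaction-phase robot travel = 1.1500·0.1000 = 0.1150 m
robot under decel: 1.1500²/(2·4.0000) = 0.1653 m
person approaches 0.4000·(0.1000+0.2875) = 0.1550 m
margins: 0.1200+0.0400+0.0150 = 0.1750 m
S_min ≈ 0.1150+0.1653+0.1550+0.1750  ⇒  S_min = 1953/3200 m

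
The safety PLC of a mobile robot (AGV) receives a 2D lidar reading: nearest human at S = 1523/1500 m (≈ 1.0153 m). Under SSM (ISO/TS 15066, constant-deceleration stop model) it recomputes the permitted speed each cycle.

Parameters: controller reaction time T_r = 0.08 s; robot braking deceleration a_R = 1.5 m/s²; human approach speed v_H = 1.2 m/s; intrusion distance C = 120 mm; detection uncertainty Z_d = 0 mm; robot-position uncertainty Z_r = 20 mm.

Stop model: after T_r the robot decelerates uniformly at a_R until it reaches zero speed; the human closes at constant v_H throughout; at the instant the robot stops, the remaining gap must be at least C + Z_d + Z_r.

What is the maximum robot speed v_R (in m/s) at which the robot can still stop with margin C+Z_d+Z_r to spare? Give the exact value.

v_R_max = 7/10 m/s = 0.7000 m/s

collect terms ⇒ (1/3)·v_R² + (22/25)·v_R + (-1169/1500) = 0
  disc = (22/25)² − 4·(1/3)·(-1169/1500) = 10201/5625 ; √disc = 101/75
  v_R = (−(22/25) + 101/75) / (2·(1/3)) = 7/10 m/s
check:
stop time T_s = (7/10)/(3/2) = 0.4667 s
robot in T_r: 0.7000·0.0800 = 0.0560 m
braking distance = 0.7000²/(2·1.5000) = 0.1633 m
human closes 1.2000·0.5467 = 0.6560 m
margins: 0.1200+0.0000+0.0200 = 0.1400 m
sum ≈ 0.0560+0.1633+0.6560+0.1400 ≈ 1.0153 m = S ✓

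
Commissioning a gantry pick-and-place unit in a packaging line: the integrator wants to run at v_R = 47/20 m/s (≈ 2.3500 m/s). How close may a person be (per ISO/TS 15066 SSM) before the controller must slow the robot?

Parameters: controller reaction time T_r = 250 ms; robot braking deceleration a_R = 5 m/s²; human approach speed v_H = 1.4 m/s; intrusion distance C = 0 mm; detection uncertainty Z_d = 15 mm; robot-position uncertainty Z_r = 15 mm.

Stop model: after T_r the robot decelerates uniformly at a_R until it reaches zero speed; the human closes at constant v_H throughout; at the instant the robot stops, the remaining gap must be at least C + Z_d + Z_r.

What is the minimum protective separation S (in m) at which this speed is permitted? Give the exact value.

S_min = 8711/4000 m = 2.1778 m

stop time T_s = (47/20)/5 = 0.4700 s
robot covers v_R·T_r = 2.3500·0.2500 = 0.5875 m before braking
braking distance = 2.3500²/(2·5.0000) = 0.5523 m
human closes 1.4000·0.7200 = 1.0080 m
residual clearance needed = 0.0000+0.0150+0.0150 = 0.0300 m
S_min ≈ 0.5875+0.5523+1.0080+0.0300  ⇒  S_min = 8711/4000 m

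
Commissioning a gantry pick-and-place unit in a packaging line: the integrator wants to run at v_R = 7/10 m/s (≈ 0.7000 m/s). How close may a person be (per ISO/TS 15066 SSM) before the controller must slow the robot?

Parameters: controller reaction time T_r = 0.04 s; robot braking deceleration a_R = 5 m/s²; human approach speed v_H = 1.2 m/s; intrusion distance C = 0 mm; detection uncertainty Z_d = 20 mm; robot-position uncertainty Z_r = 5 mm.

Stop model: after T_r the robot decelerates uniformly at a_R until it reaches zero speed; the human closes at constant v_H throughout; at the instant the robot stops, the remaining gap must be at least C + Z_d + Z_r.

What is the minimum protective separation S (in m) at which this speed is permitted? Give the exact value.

braking lasts T_s = (7/10)/5 = 0.1400 s
robot in T_r: 0.7000·0.0400 = 0.0280 m
robot covers 0.7000·0.1400 − ½·5.0000·0.1400² = 0.0490 m while stopping
person approaches 1.2000·(0.0400+0.1400) = 0.2160 m
residual clearance needed = 0.0000+0.0200+0.0050 = 0.0250 m
S_min ≈ 0.0280+0.0490+0.2160+0.0250  ⇒  S_min = 159/500 m

S_min = 159/500 m = 0.3180 m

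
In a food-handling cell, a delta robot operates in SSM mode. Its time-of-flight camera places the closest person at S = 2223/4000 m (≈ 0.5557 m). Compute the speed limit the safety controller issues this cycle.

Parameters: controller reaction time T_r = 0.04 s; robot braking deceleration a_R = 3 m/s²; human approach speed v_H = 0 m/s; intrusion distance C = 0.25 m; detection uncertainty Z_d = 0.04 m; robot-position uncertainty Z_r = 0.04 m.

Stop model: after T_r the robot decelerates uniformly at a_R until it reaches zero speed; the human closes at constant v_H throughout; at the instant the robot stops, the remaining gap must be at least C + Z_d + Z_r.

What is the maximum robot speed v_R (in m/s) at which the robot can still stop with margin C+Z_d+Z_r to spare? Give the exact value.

at the boundary: (1/6)·v² + (1/25)·v + (-903/4000) = 0
  disc = (1/25)² − 4·(1/6)·(-903/4000) = 1521/10000 ; √disc = 39/100
  v_R = (−(1/25) + 39/100) / (2·(1/6)) = 21/20 m/s
check:
braking lasts T_s = (21/20)/3 = 0.3500 s
reaction-phase robot travel = 1.0500·0.0400 = 0.0420 m
robot covers 1.0500·0.3500 − ½·3.0000·0.3500² = 0.1837 m while stopping
human over T_r+T_s: 0.0000·(0.0400+0.3500) = 0.0000 m
margins: 0.2500+0.0400+0.0400 = 0.3300 m
sum ≈ 0.0420+0.1837+0.0000+0.3300 ≈ 0.5557 m = S ✓

v_R_max = 21/20 m/s = 1.0500 m/s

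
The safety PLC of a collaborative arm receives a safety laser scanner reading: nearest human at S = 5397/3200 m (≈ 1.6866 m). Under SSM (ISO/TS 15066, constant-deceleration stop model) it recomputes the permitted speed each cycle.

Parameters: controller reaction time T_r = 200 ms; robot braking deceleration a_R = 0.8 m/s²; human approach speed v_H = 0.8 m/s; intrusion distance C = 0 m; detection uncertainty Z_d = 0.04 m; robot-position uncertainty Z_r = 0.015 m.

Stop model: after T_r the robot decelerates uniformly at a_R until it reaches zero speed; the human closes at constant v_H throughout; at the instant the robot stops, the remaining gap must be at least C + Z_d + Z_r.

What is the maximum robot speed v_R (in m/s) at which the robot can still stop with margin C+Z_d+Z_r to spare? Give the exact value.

v_R_max = 17/20 m/s = 0.8500 m/s

at the boundary: (5/8)·v² + (6/5)·v + (-4709/3200) = 0
  disc = (6/5)² − 4·(5/8)·(-4709/3200) = 32761/6400 ; √disc = 181/80
  v_R = (−(6/5) + 181/80) / (2·(5/8)) = 17/20 m/s
check:
braking lasts T_s = (17/20)/(4/5) = 1.0625 s
reaction-phase robot travel = 0.8500·0.2000 = 0.1700 m
robot covers 0.8500·1.0625 − ½·0.8000·1.0625² = 0.4516 m while stopping
human closes 0.8000·1.2625 = 1.0100 m
C+Z_d+Z_r = 0.0000+0.0400+0.0150 = 0.0550 m
sum ≈ 0.1700+0.4516+1.0100+0.0550 ≈ 1.6866 m = S ✓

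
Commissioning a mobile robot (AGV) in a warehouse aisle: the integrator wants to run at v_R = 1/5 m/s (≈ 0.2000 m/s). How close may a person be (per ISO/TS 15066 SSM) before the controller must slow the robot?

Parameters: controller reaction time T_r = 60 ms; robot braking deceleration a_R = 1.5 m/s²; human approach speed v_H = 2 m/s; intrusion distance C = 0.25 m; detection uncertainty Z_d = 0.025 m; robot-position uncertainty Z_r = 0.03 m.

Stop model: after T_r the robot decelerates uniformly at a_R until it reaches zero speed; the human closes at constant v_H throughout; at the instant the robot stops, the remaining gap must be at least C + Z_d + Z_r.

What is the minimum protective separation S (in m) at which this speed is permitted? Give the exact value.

S_min = 717/1000 m = 0.7170 m

braking lasts T_s = (1/5)/(3/2) = 0.1333 s
robot in T_r: 0.2000·0.0600 = 0.0120 m
robot under decel: 0.2000²/(2·1.5000) = 0.0133 m
person approaches 2.0000·(0.0600+0.1333) = 0.3867 m
C+Z_d+Z_r = 0.2500+0.0250+0.0300 = 0.3050 m
S_min ≈ 0.0120+0.0133+0.3867+0.3050  ⇒  S_min = 717/1000 m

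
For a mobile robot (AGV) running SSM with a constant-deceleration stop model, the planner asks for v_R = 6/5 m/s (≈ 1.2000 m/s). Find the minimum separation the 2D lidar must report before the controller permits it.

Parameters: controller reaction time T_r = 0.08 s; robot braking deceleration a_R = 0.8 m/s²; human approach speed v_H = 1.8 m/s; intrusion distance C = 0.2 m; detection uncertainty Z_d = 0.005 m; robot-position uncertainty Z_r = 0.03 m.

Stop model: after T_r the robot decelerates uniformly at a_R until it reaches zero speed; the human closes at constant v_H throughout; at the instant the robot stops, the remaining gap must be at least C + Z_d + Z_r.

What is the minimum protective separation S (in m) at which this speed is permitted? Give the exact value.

braking lasts T_s = (6/5)/(4/5) = 1.5000 s
robot in T_r: 1.2000·0.0800 = 0.0960 m
robot covers 1.2000·1.5000 − ½·0.8000·1.5000² = 0.9000 m while stopping
human over T_r+T_s: 1.8000·(0.0800+1.5000) = 2.8440 m
margins: 0.2000+0.0050+0.0300 = 0.2350 m
S_min ≈ 0.0960+0.9000+2.8440+0.2350  ⇒  S_min = 163/40 m

S_min = 163/40 m = 4.0750 m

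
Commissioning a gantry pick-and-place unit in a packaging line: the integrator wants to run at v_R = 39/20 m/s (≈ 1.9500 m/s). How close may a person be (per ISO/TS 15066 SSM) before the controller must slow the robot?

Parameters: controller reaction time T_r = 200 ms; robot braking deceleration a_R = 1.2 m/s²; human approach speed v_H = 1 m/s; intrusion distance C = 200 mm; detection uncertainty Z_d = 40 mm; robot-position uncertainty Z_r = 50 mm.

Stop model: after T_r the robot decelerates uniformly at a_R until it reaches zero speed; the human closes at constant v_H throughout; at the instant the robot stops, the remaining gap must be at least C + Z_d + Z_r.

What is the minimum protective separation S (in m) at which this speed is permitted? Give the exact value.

S_min = 6543/1600 m = 4.0894 m

T_s = v_R/a_R = (39/20)/(6/5) = 1.6250 s
robot covers v_R·T_r = 1.9500·0.2000 = 0.3900 m before braking
robot under decel: 1.9500²/(2·1.2000) = 1.5844 m
human over T_r+T_s: 1.0000·(0.2000+1.6250) = 1.8250 m
residual clearance needed = 0.2000+0.0400+0.0500 = 0.2900 m
S_min ≈ 0.3900+1.5844+1.8250+0.2900  ⇒  S_min = 6543/1600 m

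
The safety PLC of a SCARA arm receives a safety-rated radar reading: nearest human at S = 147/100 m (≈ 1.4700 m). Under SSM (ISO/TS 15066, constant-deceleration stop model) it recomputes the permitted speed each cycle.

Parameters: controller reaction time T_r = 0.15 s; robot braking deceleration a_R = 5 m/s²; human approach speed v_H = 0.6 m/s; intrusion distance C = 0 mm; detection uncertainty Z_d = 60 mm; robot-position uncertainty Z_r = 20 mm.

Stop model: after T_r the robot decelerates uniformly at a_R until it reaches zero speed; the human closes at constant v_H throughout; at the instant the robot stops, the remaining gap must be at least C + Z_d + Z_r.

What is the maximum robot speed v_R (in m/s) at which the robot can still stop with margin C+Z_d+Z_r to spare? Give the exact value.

v_R_max = 5/2 m/s = 2.5000 m/s

at the boundary: (1/10)·v² + (27/100)·v + (-13/10) = 0
  disc = (27/100)² − 4·(1/10)·(-13/10) = 5929/10000 ; √disc = 77/100
  v_R = (−(27/100) + 77/100) / (2·(1/10)) = 5/2 m/s
check:
braking lasts T_s = (5/2)/5 = 0.5000 s
reaction-phase robot travel = 2.5000·0.1500 = 0.3750 m
robot under decel: 2.5000²/(2·5.0000) = 0.6250 m
human over T_r+T_s: 0.6000·(0.1500+0.5000) = 0.3900 m
residual clearance needed = 0.0000+0.0600+0.0200 = 0.0800 m
sum ≈ 0.3750+0.6250+0.3900+0.0800 ≈ 1.4700 m = S ✓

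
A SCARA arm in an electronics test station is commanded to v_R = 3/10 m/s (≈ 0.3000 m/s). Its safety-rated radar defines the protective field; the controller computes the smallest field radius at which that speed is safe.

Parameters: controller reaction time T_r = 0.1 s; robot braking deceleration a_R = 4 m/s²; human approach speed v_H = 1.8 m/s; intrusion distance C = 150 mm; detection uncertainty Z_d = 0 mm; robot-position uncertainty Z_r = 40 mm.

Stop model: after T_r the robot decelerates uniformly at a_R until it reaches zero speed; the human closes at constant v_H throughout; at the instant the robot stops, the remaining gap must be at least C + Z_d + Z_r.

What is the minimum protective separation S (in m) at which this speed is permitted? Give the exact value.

S_min = 437/800 m = 0.5463 m

stop time T_s = (3/10)/4 = 0.0750 s
robot in T_r: 0.3000·0.1000 = 0.0300 m
robot under decel: 0.3000²/(2·4.0000) = 0.0112 m
person approaches 1.8000·(0.1000+0.0750) = 0.3150 m
margins: 0.1500+0.0000+0.0400 = 0.1900 m
S_min ≈ 0.0300+0.0112+0.3150+0.1900  ⇒  S_min = 437/800 m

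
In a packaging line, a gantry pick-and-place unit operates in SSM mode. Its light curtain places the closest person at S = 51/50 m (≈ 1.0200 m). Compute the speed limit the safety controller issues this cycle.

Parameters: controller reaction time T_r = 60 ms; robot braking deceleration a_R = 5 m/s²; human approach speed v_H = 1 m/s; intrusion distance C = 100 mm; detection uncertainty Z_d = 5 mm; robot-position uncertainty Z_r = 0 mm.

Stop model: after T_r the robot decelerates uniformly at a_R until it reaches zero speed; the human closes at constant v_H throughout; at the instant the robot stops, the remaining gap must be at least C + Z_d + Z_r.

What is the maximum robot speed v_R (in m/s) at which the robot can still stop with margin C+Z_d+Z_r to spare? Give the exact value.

at the boundary: (1/10)·v² + (13/50)·v + (-171/200) = 0
  disc = (13/50)² − 4·(1/10)·(-171/200) = 256/625 ; √disc = 16/25
  v_R = (−(13/50) + 16/25) / (2·(1/10)) = 19/10 m/s
check:
T_s = v_R/a_R = (19/10)/5 = 0.3800 s
robot in T_r: 1.9000·0.0600 = 0.1140 m
braking distance = 1.9000²/(2·5.0000) = 0.3610 m
human over T_r+T_s: 1.0000·(0.0600+0.3800) = 0.4400 m
C+Z_d+Z_r = 0.1000+0.0050+0.0000 = 0.1050 m
sum ≈ 0.1140+0.3610+0.4400+0.1050 ≈ 1.0200 m = S ✓

v_R_max = 19/10 m/s = 1.9000 m/s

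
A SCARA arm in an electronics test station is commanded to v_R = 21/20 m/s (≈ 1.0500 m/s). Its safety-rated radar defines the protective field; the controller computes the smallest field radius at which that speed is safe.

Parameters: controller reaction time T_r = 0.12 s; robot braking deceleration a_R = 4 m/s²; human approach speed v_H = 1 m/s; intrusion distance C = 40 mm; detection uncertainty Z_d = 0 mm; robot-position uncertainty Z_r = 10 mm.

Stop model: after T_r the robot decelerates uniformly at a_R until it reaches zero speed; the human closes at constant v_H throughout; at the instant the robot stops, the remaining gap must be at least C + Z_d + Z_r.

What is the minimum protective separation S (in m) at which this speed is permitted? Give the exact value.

braking lasts T_s = (21/20)/4 = 0.2625 s
reaction-phase robot travel = 1.0500·0.1200 = 0.1260 m
robot under decel: 1.0500²/(2·4.0000) = 0.1378 m
human closes 1.0000·0.3825 = 0.3825 m
margins: 0.0400+0.0000+0.0100 = 0.0500 m
S_min ≈ 0.1260+0.1378+0.3825+0.0500  ⇒  S_min = 11141/16000 m

S_min = 11141/16000 m = 0.6963 m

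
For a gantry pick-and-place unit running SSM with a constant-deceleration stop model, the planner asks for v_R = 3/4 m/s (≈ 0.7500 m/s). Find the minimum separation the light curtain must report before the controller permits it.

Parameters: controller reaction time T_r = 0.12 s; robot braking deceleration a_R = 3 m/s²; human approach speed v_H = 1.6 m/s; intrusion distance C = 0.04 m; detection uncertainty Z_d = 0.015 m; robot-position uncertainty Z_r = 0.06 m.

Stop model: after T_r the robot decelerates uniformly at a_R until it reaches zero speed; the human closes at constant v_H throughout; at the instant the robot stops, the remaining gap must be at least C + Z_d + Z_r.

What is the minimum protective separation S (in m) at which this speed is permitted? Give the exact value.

S_min = 3563/4000 m = 0.8908 m

stop time T_s = (3/4)/3 = 0.2500 s
reaction-phase robot travel = 0.7500·0.1200 = 0.0900 m
robot covers 0.7500·0.2500 − ½·3.0000·0.2500² = 0.0938 m while stopping
human over T_r+T_s: 1.6000·(0.1200+0.2500) = 0.5920 m
C+Z_d+Z_r = 0.0400+0.0150+0.0600 = 0.1150 m
S_min ≈ 0.0900+0.0938+0.5920+0.1150  ⇒  S_min = 3563/4000 m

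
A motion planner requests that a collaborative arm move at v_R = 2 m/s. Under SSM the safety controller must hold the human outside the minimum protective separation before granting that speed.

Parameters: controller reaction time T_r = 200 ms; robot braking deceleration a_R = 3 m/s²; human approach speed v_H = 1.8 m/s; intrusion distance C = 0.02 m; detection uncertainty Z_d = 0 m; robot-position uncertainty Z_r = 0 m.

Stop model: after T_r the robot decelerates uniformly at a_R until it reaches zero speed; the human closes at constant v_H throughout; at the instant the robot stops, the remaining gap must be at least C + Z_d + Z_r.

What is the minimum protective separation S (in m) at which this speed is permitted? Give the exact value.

S_min = 397/150 m = 2.6467 m

T_s = v_R/a_R = 2/3 = 0.6667 s
robot in T_r: 2.0000·0.2000 = 0.4000 m
braking distance = 2.0000²/(2·3.0000) = 0.6667 m
human over T_r+T_s: 1.8000·(0.2000+0.6667) = 1.5600 m
residual clearance needed = 0.0200+0.0000+0.0000 = 0.0200 m
S_min ≈ 0.4000+0.6667+1.5600+0.0200  ⇒  S_min = 397/150 m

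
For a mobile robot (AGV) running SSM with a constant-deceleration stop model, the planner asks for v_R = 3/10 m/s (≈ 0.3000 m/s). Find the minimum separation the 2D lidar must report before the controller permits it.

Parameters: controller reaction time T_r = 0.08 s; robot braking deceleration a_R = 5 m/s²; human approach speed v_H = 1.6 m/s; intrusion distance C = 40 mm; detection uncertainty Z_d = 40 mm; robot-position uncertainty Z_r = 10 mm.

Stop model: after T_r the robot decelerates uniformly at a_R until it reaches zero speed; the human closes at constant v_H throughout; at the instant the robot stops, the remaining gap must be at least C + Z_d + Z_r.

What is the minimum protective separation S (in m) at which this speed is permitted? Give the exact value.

braking lasts T_s = (3/10)/5 = 0.0600 s
robot in T_r: 0.3000·0.0800 = 0.0240 m
robot under decel: 0.3000²/(2·5.0000) = 0.0090 m
human over T_r+T_s: 1.6000·(0.0800+0.0600) = 0.2240 m
residual clearance needed = 0.0400+0.0400+0.0100 = 0.0900 m
S_min ≈ 0.0240+0.0090+0.2240+0.0900  ⇒  S_min = 347/1000 m

S_min = 347/1000 m = 0.3470 m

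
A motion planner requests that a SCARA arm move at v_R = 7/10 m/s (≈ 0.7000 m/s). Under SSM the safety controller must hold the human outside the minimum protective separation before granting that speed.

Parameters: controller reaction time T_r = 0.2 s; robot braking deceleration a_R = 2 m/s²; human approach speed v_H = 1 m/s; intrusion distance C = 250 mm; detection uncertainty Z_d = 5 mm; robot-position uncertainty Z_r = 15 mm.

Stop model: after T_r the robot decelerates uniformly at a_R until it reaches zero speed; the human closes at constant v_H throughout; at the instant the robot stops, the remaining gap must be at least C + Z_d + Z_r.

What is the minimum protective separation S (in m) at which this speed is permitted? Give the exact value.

S_min = 433/400 m = 1.0825 m

T_s = v_R/a_R = (7/10)/2 = 0.3500 s
robot covers v_R·T_r = 0.7000·0.2000 = 0.1400 m before braking
braking distance = 0.7000²/(2·2.0000) = 0.1225 m
person approaches 1.0000·(0.2000+0.3500) = 0.5500 m
C+Z_d+Z_r = 0.2500+0.0050+0.0150 = 0.2700 m
S_min ≈ 0.1400+0.1225+0.5500+0.2700  ⇒  S_min = 433/400 m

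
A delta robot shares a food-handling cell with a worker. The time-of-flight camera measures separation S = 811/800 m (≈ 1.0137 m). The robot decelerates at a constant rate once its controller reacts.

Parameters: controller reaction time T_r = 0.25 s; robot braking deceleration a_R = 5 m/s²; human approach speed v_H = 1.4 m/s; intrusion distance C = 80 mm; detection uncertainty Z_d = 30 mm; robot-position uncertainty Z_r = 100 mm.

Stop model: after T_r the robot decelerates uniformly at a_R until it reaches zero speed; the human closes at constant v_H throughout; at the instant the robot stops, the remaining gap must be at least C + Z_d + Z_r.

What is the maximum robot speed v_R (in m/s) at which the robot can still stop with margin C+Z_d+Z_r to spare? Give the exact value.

at the boundary: (1/10)·v² + (53/100)·v + (-363/800) = 0
  disc = (53/100)² − 4·(1/10)·(-363/800) = 289/625 ; √disc = 17/25
  v_R = (−(53/100) + 17/25) / (2·(1/10)) = 3/4 m/s
check:
braking lasts T_s = (3/4)/5 = 0.1500 s
robot in T_r: 0.7500·0.2500 = 0.1875 m
braking distance = 0.7500²/(2·5.0000) = 0.0563 m
human closes 1.4000·0.4000 = 0.5600 m
residual clearance needed = 0.0800+0.0300+0.1000 = 0.2100 m
sum ≈ 0.1875+0.0563+0.5600+0.2100 ≈ 1.0137 m = S ✓

v_R_max = 3/4 m/s = 0.7500 m/s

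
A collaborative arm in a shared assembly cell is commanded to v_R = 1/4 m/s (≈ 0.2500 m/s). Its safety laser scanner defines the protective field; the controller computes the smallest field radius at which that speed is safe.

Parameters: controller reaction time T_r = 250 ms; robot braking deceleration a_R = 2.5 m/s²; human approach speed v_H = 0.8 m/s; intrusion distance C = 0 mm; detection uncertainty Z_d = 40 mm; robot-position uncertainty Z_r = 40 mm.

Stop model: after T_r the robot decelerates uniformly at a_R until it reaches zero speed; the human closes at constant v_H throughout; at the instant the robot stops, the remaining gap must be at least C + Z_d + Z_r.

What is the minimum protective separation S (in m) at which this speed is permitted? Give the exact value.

S_min = 87/200 m = 0.4350 m

stop time T_s = (1/4)/(5/2) = 0.1000 s
reaction-phase robot travel = 0.2500·0.2500 = 0.0625 m
braking distance = 0.2500²/(2·2.5000) = 0.0125 m
person approaches 0.8000·(0.2500+0.1000) = 0.2800 m
residual clearance needed = 0.0000+0.0400+0.0400 = 0.0800 m
S_min ≈ 0.0625+0.0125+0.2800+0.0800  ⇒  S_min = 87/200 m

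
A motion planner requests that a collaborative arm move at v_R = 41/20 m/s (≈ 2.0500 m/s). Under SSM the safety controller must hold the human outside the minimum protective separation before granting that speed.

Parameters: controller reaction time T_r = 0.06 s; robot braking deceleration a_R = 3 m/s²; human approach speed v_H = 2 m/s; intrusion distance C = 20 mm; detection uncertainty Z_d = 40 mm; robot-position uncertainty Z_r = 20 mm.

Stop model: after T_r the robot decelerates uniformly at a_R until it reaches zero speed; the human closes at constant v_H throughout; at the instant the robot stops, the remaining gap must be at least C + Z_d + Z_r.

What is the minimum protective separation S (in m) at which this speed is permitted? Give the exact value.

S_min = 28681/12000 m = 2.3901 m

braking lasts T_s = (41/20)/3 = 0.6833 s
reaction-phase robot travel = 2.0500·0.0600 = 0.1230 m
robot under decel: 2.0500²/(2·3.0000) = 0.7004 m
person approaches 2.0000·(0.0600+0.6833) = 1.4867 m
C+Z_d+Z_r = 0.0200+0.0400+0.0200 = 0.0800 m
S_min ≈ 0.1230+0.7004+1.4867+0.0800  ⇒  S_min = 28681/12000 m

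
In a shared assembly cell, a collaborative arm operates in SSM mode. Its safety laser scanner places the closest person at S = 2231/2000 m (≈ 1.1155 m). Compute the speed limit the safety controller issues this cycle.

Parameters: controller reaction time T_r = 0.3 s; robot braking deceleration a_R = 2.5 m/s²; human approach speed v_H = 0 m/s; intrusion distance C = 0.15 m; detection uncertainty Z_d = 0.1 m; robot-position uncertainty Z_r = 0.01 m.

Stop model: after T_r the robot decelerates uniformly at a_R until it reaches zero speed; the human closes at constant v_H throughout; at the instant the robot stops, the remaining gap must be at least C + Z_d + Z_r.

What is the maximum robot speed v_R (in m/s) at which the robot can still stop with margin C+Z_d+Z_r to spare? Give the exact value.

v_R_max = 29/20 m/s = 1.4500 m/s

collect terms ⇒ (1/5)·v_R² + (3/10)·v_R + (-1711/2000) = 0
  disc = (3/10)² − 4·(1/5)·(-1711/2000) = 484/625 ; √disc = 22/25
  v_R = (−(3/10) + 22/25) / (2·(1/5)) = 29/20 m/s
check:
T_s = v_R/a_R = (29/20)/(5/2) = 0.5800 s
robot covers v_R·T_r = 1.4500·0.3000 = 0.4350 m before braking
braking distance = 1.4500²/(2·2.5000) = 0.4205 m
human over T_r+T_s: 0.0000·(0.3000+0.5800) = 0.0000 m
margins: 0.1500+0.1000+0.0100 = 0.2600 m
sum ≈ 0.4350+0.4205+0.0000+0.2600 ≈ 1.1155 m = S ✓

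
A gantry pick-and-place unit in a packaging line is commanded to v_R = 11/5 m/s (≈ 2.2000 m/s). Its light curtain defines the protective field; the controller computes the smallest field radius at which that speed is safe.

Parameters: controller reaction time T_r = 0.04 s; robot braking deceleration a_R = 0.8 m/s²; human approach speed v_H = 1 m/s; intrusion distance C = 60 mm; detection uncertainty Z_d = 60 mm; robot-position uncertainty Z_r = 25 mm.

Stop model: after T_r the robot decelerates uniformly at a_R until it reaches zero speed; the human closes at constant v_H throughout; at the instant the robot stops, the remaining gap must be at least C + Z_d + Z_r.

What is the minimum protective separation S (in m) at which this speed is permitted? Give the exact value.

S_min = 756/125 m = 6.0480 m

braking lasts T_s = (11/5)/(4/5) = 2.7500 s
robot covers v_R·T_r = 2.2000·0.0400 = 0.0880 m before braking
braking distance = 2.2000²/(2·0.8000) = 3.0250 m
person approaches 1.0000·(0.0400+2.7500) = 2.7900 m
C+Z_d+Z_r = 0.0600+0.0600+0.0250 = 0.1450 m
S_min ≈ 0.0880+3.0250+2.7900+0.1450  ⇒  S_min = 756/125 m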